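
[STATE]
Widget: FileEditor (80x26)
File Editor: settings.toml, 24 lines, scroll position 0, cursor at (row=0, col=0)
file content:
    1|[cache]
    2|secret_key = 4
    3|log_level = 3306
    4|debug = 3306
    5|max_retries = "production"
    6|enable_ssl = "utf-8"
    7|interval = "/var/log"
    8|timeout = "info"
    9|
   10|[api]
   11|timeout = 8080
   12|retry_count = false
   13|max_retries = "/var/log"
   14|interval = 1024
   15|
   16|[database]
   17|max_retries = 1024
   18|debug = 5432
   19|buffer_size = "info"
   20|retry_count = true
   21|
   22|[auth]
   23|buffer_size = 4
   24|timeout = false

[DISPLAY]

█cache]                                                                        ▲
secret_key = 4                                                                 █
log_level = 3306                                                               ░
debug = 3306                                                                   ░
max_retries = "production"                                                     ░
enable_ssl = "utf-8"                                                           ░
interval = "/var/log"                                                          ░
timeout = "info"                                                               ░
                                                                               ░
[api]                                                                          ░
timeout = 8080                                                                 ░
retry_count = false                                                            ░
max_retries = "/var/log"                                                       ░
interval = 1024                                                                ░
                                                                               ░
[database]                                                                     ░
max_retries = 1024                                                             ░
debug = 5432                                                                   ░
buffer_size = "info"                                                           ░
retry_count = true                                                             ░
                                                                               ░
[auth]                                                                         ░
buffer_size = 4                                                                ░
timeout = false                                                                ░
                                                                               ░
                                                                               ▼


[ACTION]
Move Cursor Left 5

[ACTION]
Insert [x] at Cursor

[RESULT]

x█cache]                                                                       ▲
secret_key = 4                                                                 █
log_level = 3306                                                               ░
debug = 3306                                                                   ░
max_retries = "production"                                                     ░
enable_ssl = "utf-8"                                                           ░
interval = "/var/log"                                                          ░
timeout = "info"                                                               ░
                                                                               ░
[api]                                                                          ░
timeout = 8080                                                                 ░
retry_count = false                                                            ░
max_retries = "/var/log"                                                       ░
interval = 1024                                                                ░
                                                                               ░
[database]                                                                     ░
max_retries = 1024                                                             ░
debug = 5432                                                                   ░
buffer_size = "info"                                                           ░
retry_count = true                                                             ░
                                                                               ░
[auth]                                                                         ░
buffer_size = 4                                                                ░
timeout = false                                                                ░
                                                                               ░
                                                                               ▼


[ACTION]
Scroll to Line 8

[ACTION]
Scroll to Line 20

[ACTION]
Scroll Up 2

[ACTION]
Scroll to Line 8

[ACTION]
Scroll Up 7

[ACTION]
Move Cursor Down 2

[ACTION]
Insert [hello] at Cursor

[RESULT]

x[cache]                                                                       ▲
secret_key = 4                                                                 █
lhello█g_level = 3306                                                          ░
debug = 3306                                                                   ░
max_retries = "production"                                                     ░
enable_ssl = "utf-8"                                                           ░
interval = "/var/log"                                                          ░
timeout = "info"                                                               ░
                                                                               ░
[api]                                                                          ░
timeout = 8080                                                                 ░
retry_count = false                                                            ░
max_retries = "/var/log"                                                       ░
interval = 1024                                                                ░
                                                                               ░
[database]                                                                     ░
max_retries = 1024                                                             ░
debug = 5432                                                                   ░
buffer_size = "info"                                                           ░
retry_count = true                                                             ░
                                                                               ░
[auth]                                                                         ░
buffer_size = 4                                                                ░
timeout = false                                                                ░
                                                                               ░
                                                                               ▼


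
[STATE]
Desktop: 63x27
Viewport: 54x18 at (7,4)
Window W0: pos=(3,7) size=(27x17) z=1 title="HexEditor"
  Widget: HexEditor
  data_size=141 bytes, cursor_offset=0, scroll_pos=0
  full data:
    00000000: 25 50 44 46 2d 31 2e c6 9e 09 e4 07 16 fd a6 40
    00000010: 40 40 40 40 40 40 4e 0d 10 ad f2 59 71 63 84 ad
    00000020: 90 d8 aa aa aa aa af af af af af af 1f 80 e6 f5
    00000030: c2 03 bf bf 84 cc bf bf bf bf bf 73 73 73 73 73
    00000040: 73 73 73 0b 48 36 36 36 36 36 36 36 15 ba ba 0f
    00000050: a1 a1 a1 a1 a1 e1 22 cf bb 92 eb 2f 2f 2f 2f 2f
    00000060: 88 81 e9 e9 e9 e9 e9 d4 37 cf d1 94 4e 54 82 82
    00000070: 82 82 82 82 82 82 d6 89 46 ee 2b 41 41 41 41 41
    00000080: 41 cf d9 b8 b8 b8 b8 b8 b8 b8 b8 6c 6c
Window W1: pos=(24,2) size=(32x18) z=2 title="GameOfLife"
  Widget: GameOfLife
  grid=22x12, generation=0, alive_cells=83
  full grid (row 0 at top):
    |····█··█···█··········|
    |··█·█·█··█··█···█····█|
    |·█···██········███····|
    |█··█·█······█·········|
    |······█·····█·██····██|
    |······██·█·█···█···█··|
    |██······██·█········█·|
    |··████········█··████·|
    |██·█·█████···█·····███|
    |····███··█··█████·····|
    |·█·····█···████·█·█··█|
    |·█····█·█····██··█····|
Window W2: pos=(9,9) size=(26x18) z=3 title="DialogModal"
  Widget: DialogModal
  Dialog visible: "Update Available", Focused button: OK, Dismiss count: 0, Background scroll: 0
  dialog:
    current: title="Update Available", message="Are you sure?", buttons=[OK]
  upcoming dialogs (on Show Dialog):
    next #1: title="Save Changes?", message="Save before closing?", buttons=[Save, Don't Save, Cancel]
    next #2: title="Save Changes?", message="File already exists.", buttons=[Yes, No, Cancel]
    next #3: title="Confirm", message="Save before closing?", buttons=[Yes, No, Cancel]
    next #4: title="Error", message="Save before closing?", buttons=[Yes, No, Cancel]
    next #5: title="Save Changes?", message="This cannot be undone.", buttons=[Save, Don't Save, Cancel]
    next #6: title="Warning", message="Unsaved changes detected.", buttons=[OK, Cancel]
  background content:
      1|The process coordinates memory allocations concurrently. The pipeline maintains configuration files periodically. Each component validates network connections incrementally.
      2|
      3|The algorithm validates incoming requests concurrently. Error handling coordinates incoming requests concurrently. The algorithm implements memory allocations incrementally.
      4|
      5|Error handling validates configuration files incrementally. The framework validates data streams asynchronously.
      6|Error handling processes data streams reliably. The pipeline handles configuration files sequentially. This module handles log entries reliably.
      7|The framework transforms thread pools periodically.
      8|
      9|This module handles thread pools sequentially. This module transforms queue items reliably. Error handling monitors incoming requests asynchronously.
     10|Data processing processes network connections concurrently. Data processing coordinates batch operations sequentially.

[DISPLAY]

                 ┠──────────────────────────────┨     
                 ┃Gen: 0                        ┃     
                 ┃····█··█···█··········        ┃     
━━━━━━━━━━━━━━━━━┃··█·█·█··█··█···█····█        ┃     
xEditor          ┃·█···██········███····        ┃     
──┏━━━━━━━━━━━━━━━━━━━━━━━━┓··█·········        ┃     
00┃ DialogModal            ┃··█·██····██        ┃     
00┠────────────────────────┨·█···█···█··        ┃     
00┃The process coordinates ┃·█········█·        ┃     
00┃                        ┃····█··████·        ┃     
00┃The algorithm validates ┃···█·····███        ┃     
00┃                        ┃··█████·····        ┃     
00┃Er┌──────────────────┐es┃·████·█·█··█        ┃     
00┃Er│ Update Available │es┃···██··█····        ┃     
00┃Th│  Are you sure?   │ms┃                    ┃     
  ┃  │       [OK]       │  ┃━━━━━━━━━━━━━━━━━━━━┛     
  ┃Th└──────────────────┘re┃                          
  ┃Data processing processe┃                          


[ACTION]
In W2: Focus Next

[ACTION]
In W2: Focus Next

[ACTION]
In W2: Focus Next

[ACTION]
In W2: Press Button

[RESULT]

                 ┠──────────────────────────────┨     
                 ┃Gen: 0                        ┃     
                 ┃····█··█···█··········        ┃     
━━━━━━━━━━━━━━━━━┃··█·█·█··█··█···█····█        ┃     
xEditor          ┃·█···██········███····        ┃     
──┏━━━━━━━━━━━━━━━━━━━━━━━━┓··█·········        ┃     
00┃ DialogModal            ┃··█·██····██        ┃     
00┠────────────────────────┨·█···█···█··        ┃     
00┃The process coordinates ┃·█········█·        ┃     
00┃                        ┃····█··████·        ┃     
00┃The algorithm validates ┃···█·····███        ┃     
00┃                        ┃··█████·····        ┃     
00┃Error handling validates┃·████·█·█··█        ┃     
00┃Error handling processes┃···██··█····        ┃     
00┃The framework transforms┃                    ┃     
  ┃                        ┃━━━━━━━━━━━━━━━━━━━━┛     
  ┃This module handles thre┃                          
  ┃Data processing processe┃                          


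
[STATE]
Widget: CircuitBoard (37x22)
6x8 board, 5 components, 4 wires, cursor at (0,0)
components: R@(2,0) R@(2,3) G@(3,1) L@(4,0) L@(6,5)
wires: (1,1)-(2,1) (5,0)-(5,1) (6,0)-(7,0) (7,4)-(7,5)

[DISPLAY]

   0 1 2 3 4 5                       
0  [.]                               
                                     
1       ·                            
        │                            
2   R   ·       R                    
                                     
3       G                            
                                     
4   L                                
                                     
5   · ─ ·                            
                                     
6   ·                   L            
    │                                
7   ·               · ─ ·            
Cursor: (0,0)                        
                                     
                                     
                                     
                                     
                                     


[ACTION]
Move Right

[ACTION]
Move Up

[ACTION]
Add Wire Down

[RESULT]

   0 1 2 3 4 5                       
0      [.]                           
        │                            
1       ·                            
        │                            
2   R   ·       R                    
                                     
3       G                            
                                     
4   L                                
                                     
5   · ─ ·                            
                                     
6   ·                   L            
    │                                
7   ·               · ─ ·            
Cursor: (0,1)                        
                                     
                                     
                                     
                                     
                                     


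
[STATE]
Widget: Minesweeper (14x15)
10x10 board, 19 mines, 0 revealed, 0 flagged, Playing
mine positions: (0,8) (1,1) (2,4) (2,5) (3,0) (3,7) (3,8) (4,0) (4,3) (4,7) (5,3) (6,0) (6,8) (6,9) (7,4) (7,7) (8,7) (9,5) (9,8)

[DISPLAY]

■■■■■■■■■■    
■■■■■■■■■■    
■■■■■■■■■■    
■■■■■■■■■■    
■■■■■■■■■■    
■■■■■■■■■■    
■■■■■■■■■■    
■■■■■■■■■■    
■■■■■■■■■■    
■■■■■■■■■■    
              
              
              
              
              


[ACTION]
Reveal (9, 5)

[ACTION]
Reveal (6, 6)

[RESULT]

■■■■■■■■✹■    
■✹■■■■■■■■    
■■■■✹✹■■■■    
✹■■■■■■✹✹■    
✹■■✹■■■✹■■    
■■■✹■■■■■■    
✹■■■■■■■✹✹    
■■■■✹■■✹■■    
■■■■■■■✹■■    
■■■■■✹■■✹■    
              
              
              
              
              


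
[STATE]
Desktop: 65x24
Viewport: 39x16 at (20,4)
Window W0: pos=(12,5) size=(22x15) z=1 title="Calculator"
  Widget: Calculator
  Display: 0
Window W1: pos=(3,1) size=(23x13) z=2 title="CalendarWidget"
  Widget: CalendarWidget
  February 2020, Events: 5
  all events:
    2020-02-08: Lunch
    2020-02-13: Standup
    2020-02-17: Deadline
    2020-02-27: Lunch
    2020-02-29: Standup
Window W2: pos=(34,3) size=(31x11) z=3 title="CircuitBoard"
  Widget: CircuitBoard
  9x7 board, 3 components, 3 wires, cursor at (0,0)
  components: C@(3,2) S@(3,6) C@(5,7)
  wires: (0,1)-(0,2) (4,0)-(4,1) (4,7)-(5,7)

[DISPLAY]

0    ┃        ┃ CircuitBoard           
a Su ┃━━━━━━━┓┠────────────────────────
1  2 ┃       ┃┃   0 1 2 3 4 5 6 7 8    
8*  9┃───────┨┃0  [.]  · ─ ·           
15 16┃      0┃┃                        
22 23┃───┐   ┃┃1                       
29*  ┃ ÷ │   ┃┃                        
     ┃───┤   ┃┃2                       
     ┃ × │   ┃┃                        
━━━━━┛───┤   ┃┗━━━━━━━━━━━━━━━━━━━━━━━━
 │ 3 │ - │   ┃                         
─┼───┼───┤   ┃                         
 │ = │ + │   ┃                         
─┼───┼───┤   ┃                         
C│ MR│ M+│   ┃                         
━━━━━━━━━━━━━┛                         


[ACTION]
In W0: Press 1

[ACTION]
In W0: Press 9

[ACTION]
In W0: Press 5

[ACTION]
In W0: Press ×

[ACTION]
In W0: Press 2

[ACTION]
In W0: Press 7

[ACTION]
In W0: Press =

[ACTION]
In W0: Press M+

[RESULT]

0    ┃        ┃ CircuitBoard           
a Su ┃━━━━━━━┓┠────────────────────────
1  2 ┃       ┃┃   0 1 2 3 4 5 6 7 8    
8*  9┃───────┨┃0  [.]  · ─ ·           
15 16┃   5265┃┃                        
22 23┃───┐   ┃┃1                       
29*  ┃ ÷ │   ┃┃                        
     ┃───┤   ┃┃2                       
     ┃ × │   ┃┃                        
━━━━━┛───┤   ┃┗━━━━━━━━━━━━━━━━━━━━━━━━
 │ 3 │ - │   ┃                         
─┼───┼───┤   ┃                         
 │ = │ + │   ┃                         
─┼───┼───┤   ┃                         
C│ MR│ M+│   ┃                         
━━━━━━━━━━━━━┛                         


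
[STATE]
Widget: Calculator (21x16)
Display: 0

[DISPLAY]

                    0
┌───┬───┬───┬───┐    
│ 7 │ 8 │ 9 │ ÷ │    
├───┼───┼───┼───┤    
│ 4 │ 5 │ 6 │ × │    
├───┼───┼───┼───┤    
│ 1 │ 2 │ 3 │ - │    
├───┼───┼───┼───┤    
│ 0 │ . │ = │ + │    
├───┼───┼───┼───┤    
│ C │ MC│ MR│ M+│    
└───┴───┴───┴───┘    
                     
                     
                     
                     


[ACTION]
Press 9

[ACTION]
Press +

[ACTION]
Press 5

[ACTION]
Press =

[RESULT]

                   14
┌───┬───┬───┬───┐    
│ 7 │ 8 │ 9 │ ÷ │    
├───┼───┼───┼───┤    
│ 4 │ 5 │ 6 │ × │    
├───┼───┼───┼───┤    
│ 1 │ 2 │ 3 │ - │    
├───┼───┼───┼───┤    
│ 0 │ . │ = │ + │    
├───┼───┼───┼───┤    
│ C │ MC│ MR│ M+│    
└───┴───┴───┴───┘    
                     
                     
                     
                     


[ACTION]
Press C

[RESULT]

                    0
┌───┬───┬───┬───┐    
│ 7 │ 8 │ 9 │ ÷ │    
├───┼───┼───┼───┤    
│ 4 │ 5 │ 6 │ × │    
├───┼───┼───┼───┤    
│ 1 │ 2 │ 3 │ - │    
├───┼───┼───┼───┤    
│ 0 │ . │ = │ + │    
├───┼───┼───┼───┤    
│ C │ MC│ MR│ M+│    
└───┴───┴───┴───┘    
                     
                     
                     
                     


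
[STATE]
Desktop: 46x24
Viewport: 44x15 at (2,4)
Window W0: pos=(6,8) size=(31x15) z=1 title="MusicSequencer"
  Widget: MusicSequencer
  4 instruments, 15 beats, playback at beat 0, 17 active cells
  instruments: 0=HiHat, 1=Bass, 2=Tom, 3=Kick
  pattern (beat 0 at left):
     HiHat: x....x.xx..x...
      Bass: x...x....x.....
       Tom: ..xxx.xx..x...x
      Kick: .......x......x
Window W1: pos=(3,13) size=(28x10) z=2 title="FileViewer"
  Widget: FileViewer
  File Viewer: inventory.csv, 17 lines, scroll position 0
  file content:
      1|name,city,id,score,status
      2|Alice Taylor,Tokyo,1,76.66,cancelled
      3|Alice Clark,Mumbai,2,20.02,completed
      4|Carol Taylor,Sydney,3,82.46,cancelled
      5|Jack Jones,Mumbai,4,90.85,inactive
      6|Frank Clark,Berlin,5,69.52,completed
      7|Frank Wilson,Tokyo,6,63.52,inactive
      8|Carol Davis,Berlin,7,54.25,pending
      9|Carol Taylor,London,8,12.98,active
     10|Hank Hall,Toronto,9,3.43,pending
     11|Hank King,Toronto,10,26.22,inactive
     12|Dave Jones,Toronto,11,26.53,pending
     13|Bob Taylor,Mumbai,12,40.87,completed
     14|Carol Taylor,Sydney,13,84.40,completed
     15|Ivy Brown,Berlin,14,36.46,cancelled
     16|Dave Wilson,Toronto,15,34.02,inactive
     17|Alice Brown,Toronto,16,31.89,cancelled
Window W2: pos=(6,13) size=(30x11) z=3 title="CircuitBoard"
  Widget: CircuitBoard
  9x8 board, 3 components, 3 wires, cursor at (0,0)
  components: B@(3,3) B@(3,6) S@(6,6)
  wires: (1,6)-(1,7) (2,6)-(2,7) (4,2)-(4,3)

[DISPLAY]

                                            
                                            
                                            
                                            
    ┏━━━━━━━━━━━━━━━━━━━━━━━━━━━━━┓         
    ┃ MusicSequencer              ┃         
    ┠─────────────────────────────┨         
    ┃      ▼12345678901234        ┃         
    ┃ HiHat█····█·██··█···        ┃         
 ┏━━┏━━━━━━━━━━━━━━━━━━━━━━━━━━━━┓┃         
 ┃ F┃ CircuitBoard               ┃┃         
 ┠──┠────────────────────────────┨┃         
 ┃na┃   0 1 2 3 4 5 6 7 8        ┃┃         
 ┃Al┃0  [.]                      ┃┃         
 ┃Al┃                            ┃┃         


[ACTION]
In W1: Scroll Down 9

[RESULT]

                                            
                                            
                                            
                                            
    ┏━━━━━━━━━━━━━━━━━━━━━━━━━━━━━┓         
    ┃ MusicSequencer              ┃         
    ┠─────────────────────────────┨         
    ┃      ▼12345678901234        ┃         
    ┃ HiHat█····█·██··█···        ┃         
 ┏━━┏━━━━━━━━━━━━━━━━━━━━━━━━━━━━┓┃         
 ┃ F┃ CircuitBoard               ┃┃         
 ┠──┠────────────────────────────┨┃         
 ┃Ha┃   0 1 2 3 4 5 6 7 8        ┃┃         
 ┃Ha┃0  [.]                      ┃┃         
 ┃Da┃                            ┃┃         


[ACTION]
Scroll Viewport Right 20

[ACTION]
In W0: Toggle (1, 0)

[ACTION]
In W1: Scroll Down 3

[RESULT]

                                            
                                            
                                            
                                            
    ┏━━━━━━━━━━━━━━━━━━━━━━━━━━━━━┓         
    ┃ MusicSequencer              ┃         
    ┠─────────────────────────────┨         
    ┃      ▼12345678901234        ┃         
    ┃ HiHat█····█·██··█···        ┃         
 ┏━━┏━━━━━━━━━━━━━━━━━━━━━━━━━━━━┓┃         
 ┃ F┃ CircuitBoard               ┃┃         
 ┠──┠────────────────────────────┨┃         
 ┃Da┃   0 1 2 3 4 5 6 7 8        ┃┃         
 ┃Bo┃0  [.]                      ┃┃         
 ┃Ca┃                            ┃┃         


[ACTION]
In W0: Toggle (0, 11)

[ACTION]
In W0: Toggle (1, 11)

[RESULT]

                                            
                                            
                                            
                                            
    ┏━━━━━━━━━━━━━━━━━━━━━━━━━━━━━┓         
    ┃ MusicSequencer              ┃         
    ┠─────────────────────────────┨         
    ┃      ▼12345678901234        ┃         
    ┃ HiHat█····█·██······        ┃         
 ┏━━┏━━━━━━━━━━━━━━━━━━━━━━━━━━━━┓┃         
 ┃ F┃ CircuitBoard               ┃┃         
 ┠──┠────────────────────────────┨┃         
 ┃Da┃   0 1 2 3 4 5 6 7 8        ┃┃         
 ┃Bo┃0  [.]                      ┃┃         
 ┃Ca┃                            ┃┃         


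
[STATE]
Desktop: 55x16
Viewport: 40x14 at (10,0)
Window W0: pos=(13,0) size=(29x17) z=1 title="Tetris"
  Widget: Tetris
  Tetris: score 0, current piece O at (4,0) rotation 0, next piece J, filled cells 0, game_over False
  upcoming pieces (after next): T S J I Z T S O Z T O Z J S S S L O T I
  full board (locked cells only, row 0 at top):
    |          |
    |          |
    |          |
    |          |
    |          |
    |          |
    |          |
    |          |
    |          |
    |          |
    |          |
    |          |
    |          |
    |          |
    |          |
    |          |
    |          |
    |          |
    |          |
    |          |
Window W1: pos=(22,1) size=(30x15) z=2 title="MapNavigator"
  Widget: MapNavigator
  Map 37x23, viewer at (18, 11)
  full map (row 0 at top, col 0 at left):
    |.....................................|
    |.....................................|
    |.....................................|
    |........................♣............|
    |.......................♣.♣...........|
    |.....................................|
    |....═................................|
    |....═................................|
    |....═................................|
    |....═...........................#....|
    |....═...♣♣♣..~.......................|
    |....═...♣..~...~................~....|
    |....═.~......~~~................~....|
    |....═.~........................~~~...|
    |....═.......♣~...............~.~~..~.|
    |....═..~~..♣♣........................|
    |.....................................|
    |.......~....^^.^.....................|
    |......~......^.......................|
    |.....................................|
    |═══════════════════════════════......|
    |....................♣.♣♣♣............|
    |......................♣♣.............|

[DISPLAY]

   ┏━━━━━━━━━━━━━━━━━━━━━━━━━━━┓        
   ┃ Tetris ┏━━━━━━━━━━━━━━━━━━━━━━━━━━━
   ┠────────┃ MapNavigator              
   ┃        ┠───────────────────────────
   ┃        ┃═..........................
   ┃        ┃═..........................
   ┃        ┃═..........................
   ┃        ┃═..........................
   ┃        ┃═...♣♣♣..~.................
   ┃        ┃═...♣..~...~..@............
   ┃        ┃═.~......~~~...............
   ┃        ┃═.~........................
   ┃        ┃═.......♣~...............~.
   ┃        ┃═..~~..♣♣..................


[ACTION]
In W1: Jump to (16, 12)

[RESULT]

   ┏━━━━━━━━━━━━━━━━━━━━━━━━━━━┓        
   ┃ Tetris ┏━━━━━━━━━━━━━━━━━━━━━━━━━━━
   ┠────────┃ MapNavigator              
   ┃        ┠───────────────────────────
   ┃        ┃..═........................
   ┃        ┃..═........................
   ┃        ┃..═........................
   ┃        ┃..═...♣♣♣..~...............
   ┃        ┃..═...♣..~...~.............
   ┃        ┃..═.~......~~~@............
   ┃        ┃..═.~......................
   ┃        ┃..═.......♣~...............
   ┃        ┃..═..~~..♣♣................
   ┃        ┃...........................


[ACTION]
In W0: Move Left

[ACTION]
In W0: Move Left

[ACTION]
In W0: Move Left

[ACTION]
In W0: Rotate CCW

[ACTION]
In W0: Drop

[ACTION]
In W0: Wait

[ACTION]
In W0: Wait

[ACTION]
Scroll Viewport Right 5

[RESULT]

━━━━━━━━━━━━━━━━━━━━━━━━━━┓             
Tetris ┏━━━━━━━━━━━━━━━━━━━━━━━━━━━━┓   
───────┃ MapNavigator               ┃   
       ┠────────────────────────────┨   
       ┃..═.........................┃   
       ┃..═.........................┃   
       ┃..═.........................┃   
       ┃..═...♣♣♣..~................┃   
       ┃..═...♣..~...~..............┃   
       ┃..═.~......~~~@.............┃   
       ┃..═.~.......................┃   
       ┃..═.......♣~...............~┃   
       ┃..═..~~..♣♣.................┃   
       ┃............................┃   


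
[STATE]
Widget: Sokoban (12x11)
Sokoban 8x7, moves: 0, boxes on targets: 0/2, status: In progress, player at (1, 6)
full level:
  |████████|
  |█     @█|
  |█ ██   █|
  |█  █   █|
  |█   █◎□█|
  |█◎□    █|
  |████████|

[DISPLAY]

████████    
█     @█    
█ ██   █    
█  █   █    
█   █◎□█    
█◎□    █    
████████    
Moves: 0  0/
            
            
            


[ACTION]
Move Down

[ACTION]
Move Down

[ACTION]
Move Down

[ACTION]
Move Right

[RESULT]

████████    
█      █    
█ ██   █    
█  █   █    
█   █◎@█    
█◎□   □█    
████████    
Moves: 3  0/
            
            
            


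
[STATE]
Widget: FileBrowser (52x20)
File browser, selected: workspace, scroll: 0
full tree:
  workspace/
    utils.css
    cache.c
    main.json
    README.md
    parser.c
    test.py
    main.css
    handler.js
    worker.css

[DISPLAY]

> [-] workspace/                                    
    utils.css                                       
    cache.c                                         
    main.json                                       
    README.md                                       
    parser.c                                        
    test.py                                         
    main.css                                        
    handler.js                                      
    worker.css                                      
                                                    
                                                    
                                                    
                                                    
                                                    
                                                    
                                                    
                                                    
                                                    
                                                    


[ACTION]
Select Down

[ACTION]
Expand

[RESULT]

  [-] workspace/                                    
  > utils.css                                       
    cache.c                                         
    main.json                                       
    README.md                                       
    parser.c                                        
    test.py                                         
    main.css                                        
    handler.js                                      
    worker.css                                      
                                                    
                                                    
                                                    
                                                    
                                                    
                                                    
                                                    
                                                    
                                                    
                                                    


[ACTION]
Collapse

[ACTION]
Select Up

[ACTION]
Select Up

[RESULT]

> [-] workspace/                                    
    utils.css                                       
    cache.c                                         
    main.json                                       
    README.md                                       
    parser.c                                        
    test.py                                         
    main.css                                        
    handler.js                                      
    worker.css                                      
                                                    
                                                    
                                                    
                                                    
                                                    
                                                    
                                                    
                                                    
                                                    
                                                    


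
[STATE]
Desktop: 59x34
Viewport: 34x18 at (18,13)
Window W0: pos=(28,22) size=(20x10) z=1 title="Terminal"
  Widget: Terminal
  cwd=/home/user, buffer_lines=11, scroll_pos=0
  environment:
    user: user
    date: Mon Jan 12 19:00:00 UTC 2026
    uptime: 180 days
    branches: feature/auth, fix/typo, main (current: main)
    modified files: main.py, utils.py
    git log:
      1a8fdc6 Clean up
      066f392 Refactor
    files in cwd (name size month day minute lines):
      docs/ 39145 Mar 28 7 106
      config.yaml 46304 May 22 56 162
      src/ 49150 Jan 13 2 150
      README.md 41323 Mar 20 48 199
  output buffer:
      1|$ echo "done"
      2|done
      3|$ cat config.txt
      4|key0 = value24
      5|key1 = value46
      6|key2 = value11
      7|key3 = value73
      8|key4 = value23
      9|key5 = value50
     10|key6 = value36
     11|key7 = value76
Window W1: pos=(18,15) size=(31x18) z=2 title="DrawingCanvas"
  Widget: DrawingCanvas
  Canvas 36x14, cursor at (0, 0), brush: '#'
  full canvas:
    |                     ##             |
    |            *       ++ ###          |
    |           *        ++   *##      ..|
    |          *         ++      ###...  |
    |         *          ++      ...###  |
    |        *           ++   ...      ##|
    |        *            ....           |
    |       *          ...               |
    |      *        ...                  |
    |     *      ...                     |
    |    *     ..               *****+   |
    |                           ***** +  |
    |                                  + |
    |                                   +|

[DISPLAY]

                                  
                                  
┏━━━━━━━━━━━━━━━━━━━━━━━━━━━━━┓   
┃ DrawingCanvas               ┃   
┠─────────────────────────────┨   
┃+                    ##      ┃   
┃            *       ++ ###   ┃   
┃           *        ++   *## ┃   
┃          *         ++      #┃   
┃         *          ++      .┃   
┃        *           ++   ... ┃   
┃        *            ....    ┃   
┃       *          ...        ┃   
┃      *        ...           ┃   
┃     *      ...              ┃   
┃    *     ..               **┃   
┃                           **┃   
┃                             ┃   


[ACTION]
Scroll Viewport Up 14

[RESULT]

                                  
                                  
                                  
                                  
                                  
                                  
                                  
                                  
                                  
                                  
                                  
                                  
                                  
                                  
                                  
┏━━━━━━━━━━━━━━━━━━━━━━━━━━━━━┓   
┃ DrawingCanvas               ┃   
┠─────────────────────────────┨   


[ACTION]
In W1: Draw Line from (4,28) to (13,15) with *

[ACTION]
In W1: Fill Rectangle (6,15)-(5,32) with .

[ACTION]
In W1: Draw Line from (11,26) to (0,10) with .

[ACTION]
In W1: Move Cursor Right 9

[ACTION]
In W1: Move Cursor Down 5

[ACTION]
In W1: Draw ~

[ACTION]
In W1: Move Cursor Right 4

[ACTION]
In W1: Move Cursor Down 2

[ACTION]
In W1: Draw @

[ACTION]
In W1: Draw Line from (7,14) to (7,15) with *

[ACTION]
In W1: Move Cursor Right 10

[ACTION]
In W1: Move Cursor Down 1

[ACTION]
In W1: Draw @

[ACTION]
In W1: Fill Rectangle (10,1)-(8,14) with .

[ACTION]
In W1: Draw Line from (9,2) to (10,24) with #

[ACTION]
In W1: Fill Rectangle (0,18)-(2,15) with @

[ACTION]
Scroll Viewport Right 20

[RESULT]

                                  
                                  
                                  
                                  
                                  
                                  
                                  
                                  
                                  
                                  
                                  
                                  
                                  
                                  
                                  
━━━━━━━━━━━━━━━━━━━━━━━┓          
ngCanvas               ┃          
───────────────────────┨          
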